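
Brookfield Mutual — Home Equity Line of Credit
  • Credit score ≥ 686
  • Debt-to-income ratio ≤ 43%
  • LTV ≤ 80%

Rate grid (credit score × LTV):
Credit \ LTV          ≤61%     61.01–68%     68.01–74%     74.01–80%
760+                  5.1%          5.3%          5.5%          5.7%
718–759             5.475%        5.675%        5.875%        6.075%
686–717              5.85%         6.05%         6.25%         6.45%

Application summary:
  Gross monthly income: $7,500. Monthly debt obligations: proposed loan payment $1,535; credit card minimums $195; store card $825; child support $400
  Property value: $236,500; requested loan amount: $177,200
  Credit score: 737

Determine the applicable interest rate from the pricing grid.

Credit score 737 ≥ 686; Total monthly debts = (1,535 + 195 + 825 + 400) = 2,955. DTI: 2,955 ÷ 7,500 = 39.4%, within the 43% cap
LTV: 177,200 ÷ 236,500 = 74.9%, within 80% cap
Row: 737 falls in 718–759. Column: 74.9% falls in 74.01–80%. Rate = 6.075%.

6.075%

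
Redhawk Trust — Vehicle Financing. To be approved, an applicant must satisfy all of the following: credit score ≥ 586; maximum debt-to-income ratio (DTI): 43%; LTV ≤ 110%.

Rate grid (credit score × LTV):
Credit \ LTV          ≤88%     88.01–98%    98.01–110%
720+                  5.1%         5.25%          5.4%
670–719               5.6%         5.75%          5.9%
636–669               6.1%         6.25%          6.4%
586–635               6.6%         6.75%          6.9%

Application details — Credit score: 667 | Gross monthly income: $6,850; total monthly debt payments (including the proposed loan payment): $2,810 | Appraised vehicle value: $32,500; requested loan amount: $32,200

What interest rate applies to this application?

6.4%

Credit score 667 ≥ 586; DTI = 2,810/6,850 = 41% ≤ 43%
LTV: 32,200 ÷ 32,500 = 99.1%, within 110% cap
Score 667 is in the 636–669 band; LTV 99.1% is in the 98.01–110% band → 6.4%.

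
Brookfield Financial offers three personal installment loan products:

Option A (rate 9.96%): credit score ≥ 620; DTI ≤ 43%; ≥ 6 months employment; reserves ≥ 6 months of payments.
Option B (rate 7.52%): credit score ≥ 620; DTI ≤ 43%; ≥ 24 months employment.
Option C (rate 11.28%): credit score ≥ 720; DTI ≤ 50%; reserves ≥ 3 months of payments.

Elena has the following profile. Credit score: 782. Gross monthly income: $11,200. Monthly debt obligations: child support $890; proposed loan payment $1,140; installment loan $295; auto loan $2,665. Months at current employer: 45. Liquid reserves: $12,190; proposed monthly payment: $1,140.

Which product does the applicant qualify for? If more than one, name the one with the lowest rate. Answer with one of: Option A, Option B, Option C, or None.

Total debts = (890 + 1,140 + 295 + 2,665) = 4,990; DTI = 4,990/11,200 = 44.6%.
Reserves = 12,190/1,140 = 10.7 months.
Option A: score 782 ≥ 620; DTI 44.6% > 43%; employment 45 ≥ 6 mo; reserves 10.7 ≥ 6 mo → does not qualify.
Option B: score 782 ≥ 620; DTI 44.6% > 43%; employment 45 ≥ 24 mo → does not qualify.
Option C: score 782 ≥ 720; DTI 44.6% ≤ 50%; reserves 10.7 ≥ 3 mo → qualifies.

Option C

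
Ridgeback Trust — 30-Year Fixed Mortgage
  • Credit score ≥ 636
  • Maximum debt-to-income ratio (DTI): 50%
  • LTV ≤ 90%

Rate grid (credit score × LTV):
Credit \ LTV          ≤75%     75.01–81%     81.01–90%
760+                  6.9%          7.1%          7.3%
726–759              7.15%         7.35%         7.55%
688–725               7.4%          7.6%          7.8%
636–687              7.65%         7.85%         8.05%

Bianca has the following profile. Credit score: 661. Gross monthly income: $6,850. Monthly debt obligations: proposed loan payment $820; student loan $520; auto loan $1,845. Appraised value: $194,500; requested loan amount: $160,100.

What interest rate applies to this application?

Credit score 661 ≥ 636; Total monthly debts = (820 + 520 + 1,845) = 3,185. Debt-to-income = 3,185/6,850 = 46.5% — meets 50% limit
LTV: 160,100 ÷ 194,500 = 82.3%, within 90% cap
Row: 661 falls in 636–687. Column: 82.3% falls in 81.01–90%. Rate = 8.05%.

8.05%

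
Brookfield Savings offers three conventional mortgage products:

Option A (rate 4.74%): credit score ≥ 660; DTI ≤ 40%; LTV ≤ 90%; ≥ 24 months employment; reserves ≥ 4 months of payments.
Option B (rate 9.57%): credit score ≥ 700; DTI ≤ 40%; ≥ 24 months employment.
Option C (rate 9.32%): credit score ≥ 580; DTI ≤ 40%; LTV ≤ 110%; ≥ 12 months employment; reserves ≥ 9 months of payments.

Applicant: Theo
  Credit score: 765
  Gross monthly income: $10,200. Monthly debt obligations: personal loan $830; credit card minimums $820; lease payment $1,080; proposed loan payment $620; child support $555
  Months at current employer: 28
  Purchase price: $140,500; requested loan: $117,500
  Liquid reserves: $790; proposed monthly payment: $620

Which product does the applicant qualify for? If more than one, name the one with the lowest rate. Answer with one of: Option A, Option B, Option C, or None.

Option B

Total debts = (830 + 820 + 1,080 + 620 + 555) = 3,905; DTI = 3,905/10,200 = 38.3%.
LTV = 117,500/140,500 = 83.6%.
Reserves = 790/620 = 1.3 months.
Option A: score 765 ≥ 660; DTI 38.3% ≤ 40%; LTV 83.6% ≤ 90%; employment 28 ≥ 24 mo; reserves 1.3 < 4 mo → does not qualify.
Option B: score 765 ≥ 700; DTI 38.3% ≤ 40%; employment 28 ≥ 24 mo → qualifies.
Option C: score 765 ≥ 580; DTI 38.3% ≤ 40%; LTV 83.6% ≤ 110%; employment 28 ≥ 12 mo; reserves 1.3 < 9 mo → does not qualify.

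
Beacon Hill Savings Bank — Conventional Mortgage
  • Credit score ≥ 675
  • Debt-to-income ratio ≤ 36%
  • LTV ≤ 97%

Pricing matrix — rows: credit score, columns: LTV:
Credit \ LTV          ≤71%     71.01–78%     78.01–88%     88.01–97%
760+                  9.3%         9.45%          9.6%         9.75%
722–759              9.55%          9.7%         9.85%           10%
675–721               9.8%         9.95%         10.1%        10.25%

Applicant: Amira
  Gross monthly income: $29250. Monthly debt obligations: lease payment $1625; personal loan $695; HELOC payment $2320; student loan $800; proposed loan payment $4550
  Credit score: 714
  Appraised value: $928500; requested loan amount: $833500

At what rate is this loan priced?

Credit score 714 ≥ 675; Total monthly debts = (1,625 + 695 + 2,320 + 800 + 4,550) = 9,990. Debt-to-income = 9,990/29,250 = 34.2% — meets 36% limit
LTV = 833,500/928,500 = 89.8% ≤ 97%
Credit 714 → row 675–721; LTV 89.8% → column 88.01–97%. Grid cell → 10.25%.

10.25%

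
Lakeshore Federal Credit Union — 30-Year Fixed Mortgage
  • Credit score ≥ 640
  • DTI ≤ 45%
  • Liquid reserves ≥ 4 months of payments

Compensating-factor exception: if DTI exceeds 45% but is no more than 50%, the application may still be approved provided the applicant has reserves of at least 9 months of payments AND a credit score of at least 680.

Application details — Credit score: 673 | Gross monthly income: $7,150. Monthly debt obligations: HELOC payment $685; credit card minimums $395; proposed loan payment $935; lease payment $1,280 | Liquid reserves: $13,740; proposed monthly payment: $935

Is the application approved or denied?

Denied

Credit score 673 ≥ 640 (meets base)
Total debts = (685 + 395 + 935 + 1,280) = 3,295. DTI = 3,295/7,150 = 46.1% > 45% — standard DTI limit exceeded.
Liquid reserves cover 13,740/935 = 14.7 months — ≥ 4 required
46.1% falls in the override range (45%–50%), so the compensating-factor test applies.
Reserves 14.7 ≥ 9 months; credit score 673 < 680.
Override conditions not both satisfied; exception does not apply.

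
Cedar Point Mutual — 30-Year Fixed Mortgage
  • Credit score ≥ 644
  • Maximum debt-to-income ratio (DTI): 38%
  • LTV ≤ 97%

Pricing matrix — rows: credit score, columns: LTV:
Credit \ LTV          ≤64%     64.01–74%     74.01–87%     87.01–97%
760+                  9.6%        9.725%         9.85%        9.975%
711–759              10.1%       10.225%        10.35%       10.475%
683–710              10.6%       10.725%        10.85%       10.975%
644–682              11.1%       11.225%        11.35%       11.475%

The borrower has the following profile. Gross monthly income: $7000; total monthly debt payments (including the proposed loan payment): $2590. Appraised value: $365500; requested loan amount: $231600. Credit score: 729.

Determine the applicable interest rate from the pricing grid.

10.1%

Credit score 729 ≥ 644; DTI = 2,590/7,000 = 37% ≤ 38%
LTV = 231,600/365,500 = 63.4% ≤ 97%
Score 729 is in the 711–759 band; LTV 63.4% is in the ≤64% band → 10.1%.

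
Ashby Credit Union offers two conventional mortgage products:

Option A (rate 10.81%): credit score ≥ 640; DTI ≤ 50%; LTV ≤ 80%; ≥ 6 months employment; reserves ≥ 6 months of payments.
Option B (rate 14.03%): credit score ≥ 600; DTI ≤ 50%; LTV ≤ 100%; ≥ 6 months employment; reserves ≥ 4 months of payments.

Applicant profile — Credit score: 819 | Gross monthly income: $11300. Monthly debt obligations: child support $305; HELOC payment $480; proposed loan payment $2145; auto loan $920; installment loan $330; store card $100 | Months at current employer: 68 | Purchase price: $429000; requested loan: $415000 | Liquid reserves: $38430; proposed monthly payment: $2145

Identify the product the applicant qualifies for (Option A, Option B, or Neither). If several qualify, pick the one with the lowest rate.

Option B

Total debts = (305 + 480 + 2,145 + 920 + 330 + 100) = 4,280; DTI = 4,280/11,300 = 37.9%.
LTV = 415,000/429,000 = 96.7%.
Reserves = 38,430/2,145 = 17.9 months.
Option A: score 819 ≥ 640; DTI 37.9% ≤ 50%; LTV 96.7% > 80%; employment 68 ≥ 6 mo; reserves 17.9 ≥ 6 mo → does not qualify.
Option B: score 819 ≥ 600; DTI 37.9% ≤ 50%; LTV 96.7% ≤ 100%; employment 68 ≥ 6 mo; reserves 17.9 ≥ 4 mo → qualifies.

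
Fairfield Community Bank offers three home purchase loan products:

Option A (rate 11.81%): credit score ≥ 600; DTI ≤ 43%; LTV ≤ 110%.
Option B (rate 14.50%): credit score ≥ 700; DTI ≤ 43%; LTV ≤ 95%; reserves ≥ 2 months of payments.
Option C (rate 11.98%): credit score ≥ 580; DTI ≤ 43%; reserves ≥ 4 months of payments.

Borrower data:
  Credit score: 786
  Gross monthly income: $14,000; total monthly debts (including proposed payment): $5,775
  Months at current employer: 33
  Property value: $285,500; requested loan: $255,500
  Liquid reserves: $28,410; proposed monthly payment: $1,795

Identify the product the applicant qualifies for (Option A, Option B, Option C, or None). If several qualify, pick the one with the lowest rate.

DTI = 5,775/14,000 = 41.2%.
LTV = 255,500/285,500 = 89.5%.
Reserves = 28,410/1,795 = 15.8 months.
Option A: score 786 ≥ 600; DTI 41.2% ≤ 43%; LTV 89.5% ≤ 110% → qualifies.
Option B: score 786 ≥ 700; DTI 41.2% ≤ 43%; LTV 89.5% ≤ 95%; reserves 15.8 ≥ 2 mo → qualifies.
Option C: score 786 ≥ 580; DTI 41.2% ≤ 43%; reserves 15.8 ≥ 4 mo → qualifies.
Qualifying: Option A, Option B, Option C. Lowest rate is 11.81% → Option A.

Option A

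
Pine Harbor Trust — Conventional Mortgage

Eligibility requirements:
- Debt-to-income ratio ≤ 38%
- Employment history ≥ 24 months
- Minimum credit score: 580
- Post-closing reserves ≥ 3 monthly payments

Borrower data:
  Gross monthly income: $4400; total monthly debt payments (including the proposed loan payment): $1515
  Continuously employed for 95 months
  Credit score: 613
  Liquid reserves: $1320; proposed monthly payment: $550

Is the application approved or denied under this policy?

DTI = 1,515/4,400 = 34.4% ≤ 38%
Employment 95 ≥ 24 months
Credit score 613 ≥ 580 (meets)
Liquid reserves cover 1,320/550 = 2.4 months — < 3 required
Fails on reserves.

Denied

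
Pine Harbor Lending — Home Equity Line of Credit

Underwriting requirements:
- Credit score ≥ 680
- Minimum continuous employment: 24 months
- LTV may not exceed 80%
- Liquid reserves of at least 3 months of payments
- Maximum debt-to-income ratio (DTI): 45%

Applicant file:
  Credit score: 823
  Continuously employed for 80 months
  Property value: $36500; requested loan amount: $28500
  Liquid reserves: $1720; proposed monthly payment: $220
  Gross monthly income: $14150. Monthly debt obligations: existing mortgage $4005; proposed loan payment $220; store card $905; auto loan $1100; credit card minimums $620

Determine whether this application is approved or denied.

Denied

Credit score 823 ≥ 680 (meets)
Employment 80 ≥ 24 months
Loan-to-value = 28,500/36,500 = 78.1% — pass (80% max)
Reserves = 1,720/220 = 7.8 months ≥ 3
Total monthly debts = (4,005 + 220 + 905 + 1,100 + 620) = 6,850. DTI: 6,850 ÷ 14,150 = 48.4%, exceeds the 45% cap
Fails on DTI.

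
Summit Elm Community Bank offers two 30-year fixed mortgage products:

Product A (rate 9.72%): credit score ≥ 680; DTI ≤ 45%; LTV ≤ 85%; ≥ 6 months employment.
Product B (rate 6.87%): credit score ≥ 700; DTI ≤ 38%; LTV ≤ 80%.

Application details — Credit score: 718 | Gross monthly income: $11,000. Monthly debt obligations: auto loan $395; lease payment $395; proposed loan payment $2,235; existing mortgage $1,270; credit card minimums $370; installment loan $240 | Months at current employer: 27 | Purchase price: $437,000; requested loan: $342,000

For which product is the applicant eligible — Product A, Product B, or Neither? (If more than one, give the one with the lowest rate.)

Total debts = (395 + 395 + 2,235 + 1,270 + 370 + 240) = 4,905; DTI = 4,905/11,000 = 44.6%.
LTV = 342,000/437,000 = 78.3%.
Product A: score 718 ≥ 680; DTI 44.6% ≤ 45%; LTV 78.3% ≤ 85%; employment 27 ≥ 6 mo → qualifies.
Product B: score 718 ≥ 700; DTI 44.6% > 38%; LTV 78.3% ≤ 80% → does not qualify.

Product A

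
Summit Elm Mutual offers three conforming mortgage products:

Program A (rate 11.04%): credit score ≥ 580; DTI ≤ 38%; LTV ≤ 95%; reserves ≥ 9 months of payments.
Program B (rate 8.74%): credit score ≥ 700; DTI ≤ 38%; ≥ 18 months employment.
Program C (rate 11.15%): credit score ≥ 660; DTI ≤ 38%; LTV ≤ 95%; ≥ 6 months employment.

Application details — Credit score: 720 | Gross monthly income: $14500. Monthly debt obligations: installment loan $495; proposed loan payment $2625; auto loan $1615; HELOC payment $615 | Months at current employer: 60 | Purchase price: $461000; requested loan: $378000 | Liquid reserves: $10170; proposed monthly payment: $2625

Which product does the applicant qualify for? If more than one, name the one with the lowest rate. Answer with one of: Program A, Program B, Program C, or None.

Program B

Total debts = (495 + 2,625 + 1,615 + 615) = 5,350; DTI = 5,350/14,500 = 36.9%.
LTV = 378,000/461,000 = 82%.
Reserves = 10,170/2,625 = 3.9 months.
Program A: score 720 ≥ 580; DTI 36.9% ≤ 38%; LTV 82% ≤ 95%; reserves 3.9 < 9 mo → does not qualify.
Program B: score 720 ≥ 700; DTI 36.9% ≤ 38%; employment 60 ≥ 18 mo → qualifies.
Program C: score 720 ≥ 660; DTI 36.9% ≤ 38%; LTV 82% ≤ 95%; employment 60 ≥ 6 mo → qualifies.
Qualifying: Program B, Program C. Lowest rate is 8.74% → Program B.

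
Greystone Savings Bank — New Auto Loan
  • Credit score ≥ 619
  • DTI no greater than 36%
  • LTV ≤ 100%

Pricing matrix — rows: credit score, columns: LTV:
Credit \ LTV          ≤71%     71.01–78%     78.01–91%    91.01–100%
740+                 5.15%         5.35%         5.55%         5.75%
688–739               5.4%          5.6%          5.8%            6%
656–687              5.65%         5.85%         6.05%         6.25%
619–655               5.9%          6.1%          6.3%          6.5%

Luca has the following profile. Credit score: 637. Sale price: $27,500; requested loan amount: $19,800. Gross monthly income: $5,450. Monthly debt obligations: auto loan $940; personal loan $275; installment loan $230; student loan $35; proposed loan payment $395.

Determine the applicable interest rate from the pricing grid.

6.1%

Credit score 637 ≥ 619; Total monthly debts = (940 + 275 + 230 + 35 + 395) = 1,875. DTI = 1,875/5,450 = 34.4% ≤ 36%
Loan-to-value = 19,800/27,500 = 72% — pass (100% max)
Credit 637 → row 619–655; LTV 72% → column 71.01–78%. Grid cell → 6.1%.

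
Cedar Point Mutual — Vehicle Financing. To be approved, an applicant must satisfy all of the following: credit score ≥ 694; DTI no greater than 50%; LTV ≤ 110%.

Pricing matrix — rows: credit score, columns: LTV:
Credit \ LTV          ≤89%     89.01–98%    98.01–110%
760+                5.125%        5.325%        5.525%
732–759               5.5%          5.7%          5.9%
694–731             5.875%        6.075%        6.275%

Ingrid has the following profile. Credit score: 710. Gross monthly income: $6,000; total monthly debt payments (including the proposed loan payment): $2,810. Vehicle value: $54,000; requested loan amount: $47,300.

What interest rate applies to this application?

Credit score 710 ≥ 694; Debt-to-income = 2,810/6,000 = 46.8% — meets 50% limit
LTV: 47,300 ÷ 54,000 = 87.6%, within 110% cap
Credit 710 → row 694–731; LTV 87.6% → column ≤89%. Grid cell → 5.875%.

5.875%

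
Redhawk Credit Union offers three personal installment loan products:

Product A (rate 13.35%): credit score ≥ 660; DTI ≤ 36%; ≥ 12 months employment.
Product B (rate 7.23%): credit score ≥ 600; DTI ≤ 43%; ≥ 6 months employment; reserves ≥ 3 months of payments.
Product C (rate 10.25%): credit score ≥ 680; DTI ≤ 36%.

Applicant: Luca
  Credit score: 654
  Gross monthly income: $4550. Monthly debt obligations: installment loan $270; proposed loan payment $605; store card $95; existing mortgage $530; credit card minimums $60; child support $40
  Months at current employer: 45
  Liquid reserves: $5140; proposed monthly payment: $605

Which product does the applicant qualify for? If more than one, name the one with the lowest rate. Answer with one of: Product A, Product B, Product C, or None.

Product B

Total debts = (270 + 605 + 95 + 530 + 60 + 40) = 1,600; DTI = 1,600/4,550 = 35.2%.
Reserves = 5,140/605 = 8.5 months.
Product A: score 654 < 660; DTI 35.2% ≤ 36%; employment 45 ≥ 12 mo → does not qualify.
Product B: score 654 ≥ 600; DTI 35.2% ≤ 43%; employment 45 ≥ 6 mo; reserves 8.5 ≥ 3 mo → qualifies.
Product C: score 654 < 680; DTI 35.2% ≤ 36% → does not qualify.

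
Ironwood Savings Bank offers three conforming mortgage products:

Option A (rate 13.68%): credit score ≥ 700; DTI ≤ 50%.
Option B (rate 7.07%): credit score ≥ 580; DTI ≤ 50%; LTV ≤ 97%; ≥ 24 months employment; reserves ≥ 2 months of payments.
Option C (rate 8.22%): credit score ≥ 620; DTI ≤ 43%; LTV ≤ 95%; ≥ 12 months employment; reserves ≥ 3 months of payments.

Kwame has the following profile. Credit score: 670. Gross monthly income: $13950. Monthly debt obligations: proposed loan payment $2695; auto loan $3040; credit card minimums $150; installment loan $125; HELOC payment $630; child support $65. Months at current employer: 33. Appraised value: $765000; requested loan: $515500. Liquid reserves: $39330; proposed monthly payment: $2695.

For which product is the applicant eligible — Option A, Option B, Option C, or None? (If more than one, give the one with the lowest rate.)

Total debts = (2,695 + 3,040 + 150 + 125 + 630 + 65) = 6,705; DTI = 6,705/13,950 = 48.1%.
LTV = 515,500/765,000 = 67.4%.
Reserves = 39,330/2,695 = 14.6 months.
Option A: score 670 < 700; DTI 48.1% ≤ 50% → does not qualify.
Option B: score 670 ≥ 580; DTI 48.1% ≤ 50%; LTV 67.4% ≤ 97%; employment 33 ≥ 24 mo; reserves 14.6 ≥ 2 mo → qualifies.
Option C: score 670 ≥ 620; DTI 48.1% > 43%; LTV 67.4% ≤ 95%; employment 33 ≥ 12 mo; reserves 14.6 ≥ 3 mo → does not qualify.

Option B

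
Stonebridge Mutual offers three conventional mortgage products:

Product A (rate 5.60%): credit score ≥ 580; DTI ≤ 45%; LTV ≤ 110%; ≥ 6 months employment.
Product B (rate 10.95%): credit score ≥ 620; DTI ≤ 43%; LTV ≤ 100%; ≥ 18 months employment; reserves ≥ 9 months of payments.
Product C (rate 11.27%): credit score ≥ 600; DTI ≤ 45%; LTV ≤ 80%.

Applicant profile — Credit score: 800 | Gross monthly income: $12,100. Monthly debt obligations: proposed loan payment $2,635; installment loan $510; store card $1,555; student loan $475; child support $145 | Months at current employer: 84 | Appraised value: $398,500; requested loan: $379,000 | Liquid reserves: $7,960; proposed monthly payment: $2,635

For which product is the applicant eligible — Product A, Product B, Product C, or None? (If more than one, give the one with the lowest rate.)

Total debts = (2,635 + 510 + 1,555 + 475 + 145) = 5,320; DTI = 5,320/12,100 = 44%.
LTV = 379,000/398,500 = 95.1%.
Reserves = 7,960/2,635 = 3.0 months.
Product A: score 800 ≥ 580; DTI 44% ≤ 45%; LTV 95.1% ≤ 110%; employment 84 ≥ 6 mo → qualifies.
Product B: score 800 ≥ 620; DTI 44% > 43%; LTV 95.1% ≤ 100%; employment 84 ≥ 18 mo; reserves 3.0 < 9 mo → does not qualify.
Product C: score 800 ≥ 600; DTI 44% ≤ 45%; LTV 95.1% > 80% → does not qualify.

Product A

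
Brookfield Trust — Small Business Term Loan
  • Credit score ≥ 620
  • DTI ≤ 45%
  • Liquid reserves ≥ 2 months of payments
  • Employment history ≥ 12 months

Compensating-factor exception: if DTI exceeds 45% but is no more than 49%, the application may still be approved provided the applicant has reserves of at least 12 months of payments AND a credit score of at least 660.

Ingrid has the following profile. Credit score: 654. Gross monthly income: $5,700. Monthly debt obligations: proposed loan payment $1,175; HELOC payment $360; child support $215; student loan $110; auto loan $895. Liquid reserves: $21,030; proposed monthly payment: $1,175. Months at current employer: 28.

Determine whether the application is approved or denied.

Denied

Credit score 654 ≥ 620 (meets base)
Total debts = (1,175 + 360 + 215 + 110 + 895) = 2,755. DTI: 2,755 ÷ 5,700 = 48.3%, over the 45% base limit.
Reserves: 21,030 ÷ 1,175 = 17.9 months (meets 2-month minimum)
Employment 28 ≥ 12 months
DTI 48.3% is within the 45%–49% exception band; checking compensating factors.
Override check — reserves: 17.9 mo (ok); score: 654 (below 660).
Compensating-factor requirement not fully met.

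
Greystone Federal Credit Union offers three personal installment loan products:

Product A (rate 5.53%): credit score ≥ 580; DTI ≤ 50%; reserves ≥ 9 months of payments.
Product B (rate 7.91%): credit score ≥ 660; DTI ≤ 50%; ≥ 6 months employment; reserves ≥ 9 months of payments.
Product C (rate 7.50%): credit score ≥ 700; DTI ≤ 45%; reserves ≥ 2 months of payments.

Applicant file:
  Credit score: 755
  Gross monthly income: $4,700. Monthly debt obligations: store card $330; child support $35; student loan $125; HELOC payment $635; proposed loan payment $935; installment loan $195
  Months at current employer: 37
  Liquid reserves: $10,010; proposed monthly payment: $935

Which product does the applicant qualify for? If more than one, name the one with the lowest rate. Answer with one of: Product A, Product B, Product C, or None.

Product A

Total debts = (330 + 35 + 125 + 635 + 935 + 195) = 2,255; DTI = 2,255/4,700 = 48%.
Reserves = 10,010/935 = 10.7 months.
Product A: score 755 ≥ 580; DTI 48% ≤ 50%; reserves 10.7 ≥ 9 mo → qualifies.
Product B: score 755 ≥ 660; DTI 48% ≤ 50%; employment 37 ≥ 6 mo; reserves 10.7 ≥ 9 mo → qualifies.
Product C: score 755 ≥ 700; DTI 48% > 45%; reserves 10.7 ≥ 2 mo → does not qualify.
Qualifying: Product A, Product B. Lowest rate is 5.53% → Product A.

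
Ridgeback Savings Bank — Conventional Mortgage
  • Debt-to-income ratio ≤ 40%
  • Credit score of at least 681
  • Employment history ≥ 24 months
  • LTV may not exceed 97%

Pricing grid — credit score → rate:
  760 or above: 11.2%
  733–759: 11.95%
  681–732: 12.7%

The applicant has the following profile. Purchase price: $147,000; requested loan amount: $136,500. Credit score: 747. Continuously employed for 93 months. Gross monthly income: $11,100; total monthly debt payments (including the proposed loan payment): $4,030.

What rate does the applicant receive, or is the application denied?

Credit score 747 ≥ 681 (meets minimum)
Employment 93 ≥ 24 months
Debt-to-income = 4,030/11,100 = 36.3% — meets 40% limit
LTV = 136,500/147,000 = 92.9% ≤ 97%
All requirements met. Score 747 falls in the 733–759 tier → 11.95%.

Approved at 11.95%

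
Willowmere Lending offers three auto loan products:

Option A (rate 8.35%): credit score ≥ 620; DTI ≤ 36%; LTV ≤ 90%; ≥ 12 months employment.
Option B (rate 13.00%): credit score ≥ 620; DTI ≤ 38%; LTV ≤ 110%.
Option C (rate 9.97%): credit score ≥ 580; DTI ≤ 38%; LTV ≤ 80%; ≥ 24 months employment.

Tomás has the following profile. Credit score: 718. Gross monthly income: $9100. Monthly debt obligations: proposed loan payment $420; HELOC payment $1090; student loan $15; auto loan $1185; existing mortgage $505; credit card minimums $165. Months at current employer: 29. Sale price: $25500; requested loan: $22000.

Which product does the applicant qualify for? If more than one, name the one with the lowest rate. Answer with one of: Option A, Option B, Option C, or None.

Option B

Total debts = (420 + 1,090 + 15 + 1,185 + 505 + 165) = 3,380; DTI = 3,380/9,100 = 37.1%.
LTV = 22,000/25,500 = 86.3%.
Option A: score 718 ≥ 620; DTI 37.1% > 36%; LTV 86.3% ≤ 90%; employment 29 ≥ 12 mo → does not qualify.
Option B: score 718 ≥ 620; DTI 37.1% ≤ 38%; LTV 86.3% ≤ 110% → qualifies.
Option C: score 718 ≥ 580; DTI 37.1% ≤ 38%; LTV 86.3% > 80%; employment 29 ≥ 24 mo → does not qualify.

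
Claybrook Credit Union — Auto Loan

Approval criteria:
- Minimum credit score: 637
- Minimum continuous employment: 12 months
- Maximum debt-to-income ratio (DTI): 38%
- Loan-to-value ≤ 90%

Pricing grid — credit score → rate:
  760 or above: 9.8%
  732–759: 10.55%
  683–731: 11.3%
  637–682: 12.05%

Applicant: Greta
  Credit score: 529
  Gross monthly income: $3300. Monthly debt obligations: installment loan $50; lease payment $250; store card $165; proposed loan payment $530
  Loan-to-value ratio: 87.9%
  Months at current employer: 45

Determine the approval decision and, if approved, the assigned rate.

Credit score 529 < 637 (below minimum)
Employment 45 ≥ 12 months
Total monthly debts = (50 + 250 + 165 + 530) = 995. DTI: 995 ÷ 3,300 = 30.2%, within the 38% cap
LTV 87.9% ≤ 90%
Not all requirements met → denied.

Denied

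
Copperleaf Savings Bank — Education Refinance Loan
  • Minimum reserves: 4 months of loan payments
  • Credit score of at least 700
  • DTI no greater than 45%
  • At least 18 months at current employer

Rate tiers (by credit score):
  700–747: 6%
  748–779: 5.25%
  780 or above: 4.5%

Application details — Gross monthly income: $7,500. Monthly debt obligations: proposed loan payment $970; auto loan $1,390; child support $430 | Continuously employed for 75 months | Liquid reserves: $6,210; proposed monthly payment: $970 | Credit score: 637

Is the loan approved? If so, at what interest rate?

Denied

Credit score 637 < 700 (below minimum)
Reserves: 6,210 ÷ 970 = 6.4 months (meets 4-month minimum)
Employment 75 ≥ 18 months
Total monthly debts = (970 + 1,390 + 430) = 2,790. DTI = 2,790/7,500 = 37.2% ≤ 45%
Not all requirements met → denied.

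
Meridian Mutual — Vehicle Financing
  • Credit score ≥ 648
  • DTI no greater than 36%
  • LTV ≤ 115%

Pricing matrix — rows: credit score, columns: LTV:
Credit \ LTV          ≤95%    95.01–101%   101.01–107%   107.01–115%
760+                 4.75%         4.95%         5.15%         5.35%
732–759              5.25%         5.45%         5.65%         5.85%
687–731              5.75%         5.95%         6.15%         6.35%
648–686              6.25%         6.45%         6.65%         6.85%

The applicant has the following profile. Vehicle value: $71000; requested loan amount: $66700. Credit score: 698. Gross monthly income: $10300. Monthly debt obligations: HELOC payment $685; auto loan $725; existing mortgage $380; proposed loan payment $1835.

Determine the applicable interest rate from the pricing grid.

5.75%

Credit score 698 ≥ 648; Total monthly debts = (685 + 725 + 380 + 1,835) = 3,625. Debt-to-income = 3,625/10,300 = 35.2% — meets 36% limit
LTV: 66,700 ÷ 71,000 = 93.9%, within 115% cap
Score 698 is in the 687–731 band; LTV 93.9% is in the ≤95% band → 5.75%.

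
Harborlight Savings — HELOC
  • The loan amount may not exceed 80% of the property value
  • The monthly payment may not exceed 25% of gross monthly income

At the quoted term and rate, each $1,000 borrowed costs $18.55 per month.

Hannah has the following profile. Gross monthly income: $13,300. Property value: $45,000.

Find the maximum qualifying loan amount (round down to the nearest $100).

$36,000

Payment cap: 25% × $13,300 = $3,325/month.
At $18.55 per $1,000, that supports 3,325/18.55 × 1,000 ≈ $179,245 → $179,200.
LTV cap: 80% × $45,000 = $36,000 → $36,000.
Binding constraint: loan-to-value.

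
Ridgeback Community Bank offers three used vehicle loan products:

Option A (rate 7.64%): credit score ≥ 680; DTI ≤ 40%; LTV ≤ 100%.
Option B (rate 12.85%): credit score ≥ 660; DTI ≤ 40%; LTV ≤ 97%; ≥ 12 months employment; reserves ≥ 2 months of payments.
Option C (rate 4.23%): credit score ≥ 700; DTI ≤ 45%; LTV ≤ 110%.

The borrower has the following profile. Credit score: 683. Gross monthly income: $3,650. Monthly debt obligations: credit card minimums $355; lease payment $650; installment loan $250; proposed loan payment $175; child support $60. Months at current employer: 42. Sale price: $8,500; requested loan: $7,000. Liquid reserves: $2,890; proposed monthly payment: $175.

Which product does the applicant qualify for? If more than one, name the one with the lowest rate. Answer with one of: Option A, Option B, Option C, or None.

None

Total debts = (355 + 650 + 250 + 175 + 60) = 1,490; DTI = 1,490/3,650 = 40.8%.
LTV = 7,000/8,500 = 82.4%.
Reserves = 2,890/175 = 16.5 months.
Option A: score 683 ≥ 680; DTI 40.8% > 40%; LTV 82.4% ≤ 100% → does not qualify.
Option B: score 683 ≥ 660; DTI 40.8% > 40%; LTV 82.4% ≤ 97%; employment 42 ≥ 12 mo; reserves 16.5 ≥ 2 mo → does not qualify.
Option C: score 683 < 700; DTI 40.8% ≤ 45%; LTV 82.4% ≤ 110% → does not qualify.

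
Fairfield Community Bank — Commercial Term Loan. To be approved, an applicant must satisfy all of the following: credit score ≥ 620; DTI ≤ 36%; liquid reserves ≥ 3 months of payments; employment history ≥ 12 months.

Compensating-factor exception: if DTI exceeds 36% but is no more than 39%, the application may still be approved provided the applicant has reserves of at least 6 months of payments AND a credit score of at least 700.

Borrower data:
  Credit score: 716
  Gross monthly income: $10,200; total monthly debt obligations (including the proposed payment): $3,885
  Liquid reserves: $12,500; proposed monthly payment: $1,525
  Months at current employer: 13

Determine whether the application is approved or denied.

Approved

Credit score 716 ≥ 620 (meets base)
DTI: 3,885 ÷ 10,200 = 38.1%, over the 36% base limit.
Reserves: 12,500 ÷ 1,525 = 8.2 months (meets 3-month minimum)
Employment 13 ≥ 12 months
DTI 38.1% is within the 36%–39% exception band; checking compensating factors.
Reserves 8.2 ≥ 6 months; credit score 716 ≥ 700.
Both override conditions satisfied; DTI exception granted.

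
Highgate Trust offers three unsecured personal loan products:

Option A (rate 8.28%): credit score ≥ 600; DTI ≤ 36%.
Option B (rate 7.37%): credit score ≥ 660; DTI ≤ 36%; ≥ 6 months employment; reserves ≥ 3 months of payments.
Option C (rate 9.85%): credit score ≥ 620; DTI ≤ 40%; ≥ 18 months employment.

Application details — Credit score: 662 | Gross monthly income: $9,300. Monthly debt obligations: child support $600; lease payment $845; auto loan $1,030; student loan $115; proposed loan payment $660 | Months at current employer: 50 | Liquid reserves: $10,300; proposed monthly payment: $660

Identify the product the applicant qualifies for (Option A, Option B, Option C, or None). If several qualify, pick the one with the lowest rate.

Option B

Total debts = (600 + 845 + 1,030 + 115 + 660) = 3,250; DTI = 3,250/9,300 = 34.9%.
Reserves = 10,300/660 = 15.6 months.
Option A: score 662 ≥ 600; DTI 34.9% ≤ 36% → qualifies.
Option B: score 662 ≥ 660; DTI 34.9% ≤ 36%; employment 50 ≥ 6 mo; reserves 15.6 ≥ 3 mo → qualifies.
Option C: score 662 ≥ 620; DTI 34.9% ≤ 40%; employment 50 ≥ 18 mo → qualifies.
Qualifying: Option A, Option B, Option C. Lowest rate is 7.37% → Option B.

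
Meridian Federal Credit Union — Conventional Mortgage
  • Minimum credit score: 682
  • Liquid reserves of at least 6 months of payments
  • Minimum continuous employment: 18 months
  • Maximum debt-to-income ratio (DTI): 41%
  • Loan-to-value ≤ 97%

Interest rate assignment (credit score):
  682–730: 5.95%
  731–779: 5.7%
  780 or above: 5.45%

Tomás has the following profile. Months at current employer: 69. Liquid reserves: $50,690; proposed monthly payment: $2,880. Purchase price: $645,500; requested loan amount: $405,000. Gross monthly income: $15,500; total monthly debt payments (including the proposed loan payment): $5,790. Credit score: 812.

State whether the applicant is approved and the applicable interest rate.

Approved at 5.45%

Credit score 812 ≥ 682 (meets minimum)
Employment 69 ≥ 18 months
DTI: 5,790 ÷ 15,500 = 37.4%, within the 41% cap
Reserves: 50,690 ÷ 2,880 = 17.6 months (meets 6-month minimum)
Loan-to-value = 405,000/645,500 = 62.7% — pass (97% max)
All requirements met. Score 812 falls in the 780 or above tier → 5.45%.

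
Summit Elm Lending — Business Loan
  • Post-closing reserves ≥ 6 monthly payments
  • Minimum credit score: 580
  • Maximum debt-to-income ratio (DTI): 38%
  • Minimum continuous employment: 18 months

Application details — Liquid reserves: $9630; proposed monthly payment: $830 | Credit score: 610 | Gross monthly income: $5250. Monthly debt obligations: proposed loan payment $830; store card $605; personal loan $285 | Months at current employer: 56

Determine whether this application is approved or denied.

Approved

Reserves: 9,630 ÷ 830 = 11.6 months (meets 6-month minimum)
Credit score 610 ≥ 580 (meets)
Total monthly debts = (830 + 605 + 285) = 1,720. DTI = 1,720/5,250 = 32.8% ≤ 38%
Employment 56 ≥ 18 months
All criteria satisfied.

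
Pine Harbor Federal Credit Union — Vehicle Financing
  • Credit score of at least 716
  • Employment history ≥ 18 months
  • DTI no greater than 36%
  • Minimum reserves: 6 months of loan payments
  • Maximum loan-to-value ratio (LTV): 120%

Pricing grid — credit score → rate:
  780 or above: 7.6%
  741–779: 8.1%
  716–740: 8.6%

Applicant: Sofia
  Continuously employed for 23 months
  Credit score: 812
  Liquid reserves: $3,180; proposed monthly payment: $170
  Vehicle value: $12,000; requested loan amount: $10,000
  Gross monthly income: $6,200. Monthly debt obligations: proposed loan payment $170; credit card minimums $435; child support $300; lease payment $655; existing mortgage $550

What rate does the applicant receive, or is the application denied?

Approved at 7.6%

Credit score 812 ≥ 716 (meets minimum)
Total monthly debts = (170 + 435 + 300 + 655 + 550) = 2,110. Debt-to-income = 2,110/6,200 = 34% — meets 36% limit
Employment 23 ≥ 18 months
Reserves = 3,180/170 = 18.7 months ≥ 6
LTV = 10,000/12,000 = 83.3% ≤ 120%
All requirements met. Score 812 falls in the 780 or above tier → 7.6%.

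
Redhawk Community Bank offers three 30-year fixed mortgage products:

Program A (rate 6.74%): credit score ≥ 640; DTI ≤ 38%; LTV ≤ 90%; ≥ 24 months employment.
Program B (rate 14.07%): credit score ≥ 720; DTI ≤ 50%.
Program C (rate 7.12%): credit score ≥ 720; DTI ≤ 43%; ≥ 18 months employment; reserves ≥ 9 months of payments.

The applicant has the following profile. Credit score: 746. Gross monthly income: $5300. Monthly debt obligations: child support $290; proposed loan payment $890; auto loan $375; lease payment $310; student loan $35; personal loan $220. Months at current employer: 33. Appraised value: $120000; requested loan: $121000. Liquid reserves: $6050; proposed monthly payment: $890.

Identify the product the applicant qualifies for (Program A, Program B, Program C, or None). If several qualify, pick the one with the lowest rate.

Total debts = (290 + 890 + 375 + 310 + 35 + 220) = 2,120; DTI = 2,120/5,300 = 40%.
LTV = 121,000/120,000 = 100.8%.
Reserves = 6,050/890 = 6.8 months.
Program A: score 746 ≥ 640; DTI 40% > 38%; LTV 100.8% > 90%; employment 33 ≥ 24 mo → does not qualify.
Program B: score 746 ≥ 720; DTI 40% ≤ 50% → qualifies.
Program C: score 746 ≥ 720; DTI 40% ≤ 43%; employment 33 ≥ 18 mo; reserves 6.8 < 9 mo → does not qualify.

Program B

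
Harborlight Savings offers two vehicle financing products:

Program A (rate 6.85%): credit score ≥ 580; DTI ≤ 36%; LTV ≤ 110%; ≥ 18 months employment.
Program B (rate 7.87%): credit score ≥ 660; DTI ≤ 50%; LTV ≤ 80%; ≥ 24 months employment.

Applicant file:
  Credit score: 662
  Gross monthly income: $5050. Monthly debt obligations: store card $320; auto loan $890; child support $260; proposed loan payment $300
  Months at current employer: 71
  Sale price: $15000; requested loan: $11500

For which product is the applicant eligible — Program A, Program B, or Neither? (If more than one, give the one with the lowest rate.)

Total debts = (320 + 890 + 260 + 300) = 1,770; DTI = 1,770/5,050 = 35%.
LTV = 11,500/15,000 = 76.7%.
Program A: score 662 ≥ 580; DTI 35% ≤ 36%; LTV 76.7% ≤ 110%; employment 71 ≥ 18 mo → qualifies.
Program B: score 662 ≥ 660; DTI 35% ≤ 50%; LTV 76.7% ≤ 80%; employment 71 ≥ 24 mo → qualifies.
Qualifying: Program A, Program B. Lowest rate is 6.85% → Program A.

Program A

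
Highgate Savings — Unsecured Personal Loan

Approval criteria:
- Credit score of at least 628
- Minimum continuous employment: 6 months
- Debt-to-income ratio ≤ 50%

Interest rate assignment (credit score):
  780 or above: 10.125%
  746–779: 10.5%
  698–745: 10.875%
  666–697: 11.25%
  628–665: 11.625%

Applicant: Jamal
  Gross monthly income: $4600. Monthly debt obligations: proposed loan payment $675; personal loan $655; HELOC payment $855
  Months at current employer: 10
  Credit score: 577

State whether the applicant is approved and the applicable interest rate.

Denied

Credit score 577 < 628 (below minimum)
Employment 10 ≥ 6 months
Total monthly debts = (675 + 655 + 855) = 2,185. Debt-to-income = 2,185/4,600 = 47.5% — meets 50% limit
Not all requirements met → denied.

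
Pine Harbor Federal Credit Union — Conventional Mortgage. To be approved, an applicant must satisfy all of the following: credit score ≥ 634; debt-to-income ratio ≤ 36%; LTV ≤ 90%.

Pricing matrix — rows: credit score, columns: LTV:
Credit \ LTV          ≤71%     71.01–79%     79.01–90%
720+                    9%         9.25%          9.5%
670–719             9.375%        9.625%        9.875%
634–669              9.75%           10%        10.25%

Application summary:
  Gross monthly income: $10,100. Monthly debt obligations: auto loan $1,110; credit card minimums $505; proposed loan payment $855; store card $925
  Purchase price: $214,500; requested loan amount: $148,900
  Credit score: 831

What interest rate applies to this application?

9%

Credit score 831 ≥ 634; Total monthly debts = (1,110 + 505 + 855 + 925) = 3,395. DTI: 3,395 ÷ 10,100 = 33.6%, within the 36% cap
Loan-to-value = 148,900/214,500 = 69.4% — pass (90% max)
Score 831 is in the 720+ band; LTV 69.4% is in the ≤71% band → 9%.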